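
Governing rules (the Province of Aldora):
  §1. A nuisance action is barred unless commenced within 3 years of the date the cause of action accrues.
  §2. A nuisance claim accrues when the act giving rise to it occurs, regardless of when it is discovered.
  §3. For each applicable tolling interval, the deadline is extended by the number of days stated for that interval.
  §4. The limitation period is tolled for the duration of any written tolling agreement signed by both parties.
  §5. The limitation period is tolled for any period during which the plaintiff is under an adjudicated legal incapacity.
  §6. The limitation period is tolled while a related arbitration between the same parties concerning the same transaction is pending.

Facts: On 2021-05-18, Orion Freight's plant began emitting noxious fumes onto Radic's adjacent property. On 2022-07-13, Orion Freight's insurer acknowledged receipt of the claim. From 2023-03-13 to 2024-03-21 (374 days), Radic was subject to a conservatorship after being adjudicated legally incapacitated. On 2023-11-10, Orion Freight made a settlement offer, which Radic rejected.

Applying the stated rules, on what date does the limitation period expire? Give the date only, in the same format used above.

The claim accrued on 2021-05-18, when the wrongful act occurred.
Adding the 3 years base period to 2021-05-18 gives a deadline of 2024-05-18, before any tolling.
The plaintiff's legal incapacity from 2023-03-13 to 2024-03-21 tolled the period for 374 days, extending the deadline to 2025-05-27.
Nothing else in the chronology tolls or restarts the period.

2025-05-27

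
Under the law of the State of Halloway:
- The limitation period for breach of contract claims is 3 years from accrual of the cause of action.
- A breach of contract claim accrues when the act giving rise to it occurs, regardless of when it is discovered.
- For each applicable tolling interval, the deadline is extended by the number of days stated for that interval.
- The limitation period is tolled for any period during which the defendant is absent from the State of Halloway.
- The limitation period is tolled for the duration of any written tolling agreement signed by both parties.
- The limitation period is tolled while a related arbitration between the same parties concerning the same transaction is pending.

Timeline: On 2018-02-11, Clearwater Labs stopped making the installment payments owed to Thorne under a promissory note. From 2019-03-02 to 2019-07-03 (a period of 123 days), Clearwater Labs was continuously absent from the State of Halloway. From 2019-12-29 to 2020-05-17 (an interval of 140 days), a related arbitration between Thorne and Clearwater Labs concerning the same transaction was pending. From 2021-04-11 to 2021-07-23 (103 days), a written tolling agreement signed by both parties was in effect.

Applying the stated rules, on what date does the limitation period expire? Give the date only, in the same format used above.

The claim accrued on 2018-02-11, when the wrongful act occurred.
3 years from 2018-02-11 is 2021-02-11.
Because the defendant's absence from the jurisdiction ran from 2019-03-02 to 2019-07-03, the deadline is extended by 123 days to 2021-06-14.
The pending related arbitration from 2019-12-29 to 2020-05-17 tolled the period for 140 days, extending the deadline to 2021-11-01.
Because the written tolling agreement ran from 2021-04-11 to 2021-07-23, the deadline is extended by 103 days to 2022-02-12.

2022-02-12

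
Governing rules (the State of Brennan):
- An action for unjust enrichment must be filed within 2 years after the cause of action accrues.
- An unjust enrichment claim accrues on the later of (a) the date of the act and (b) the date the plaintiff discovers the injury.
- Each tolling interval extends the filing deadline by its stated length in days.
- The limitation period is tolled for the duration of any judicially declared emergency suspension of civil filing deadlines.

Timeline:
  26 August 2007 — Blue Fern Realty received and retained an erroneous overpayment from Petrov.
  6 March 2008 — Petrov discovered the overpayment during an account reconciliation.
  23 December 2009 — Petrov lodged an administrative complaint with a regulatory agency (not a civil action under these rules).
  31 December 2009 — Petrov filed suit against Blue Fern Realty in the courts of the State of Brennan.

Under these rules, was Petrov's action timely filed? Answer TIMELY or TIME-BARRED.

Because discovery on 6 March 2008 post-dates the 26 August 2007 act, accrual under the later-of rule falls on 6 March 2008.
Adding the 2 years base period to 6 March 2008 gives a deadline of 6 March 2010, before any tolling.
Nothing else in the chronology tolls or restarts the period.
The 31 December 2009 filing precedes the 6 March 2010 deadline; the claim is timely.

TIMELY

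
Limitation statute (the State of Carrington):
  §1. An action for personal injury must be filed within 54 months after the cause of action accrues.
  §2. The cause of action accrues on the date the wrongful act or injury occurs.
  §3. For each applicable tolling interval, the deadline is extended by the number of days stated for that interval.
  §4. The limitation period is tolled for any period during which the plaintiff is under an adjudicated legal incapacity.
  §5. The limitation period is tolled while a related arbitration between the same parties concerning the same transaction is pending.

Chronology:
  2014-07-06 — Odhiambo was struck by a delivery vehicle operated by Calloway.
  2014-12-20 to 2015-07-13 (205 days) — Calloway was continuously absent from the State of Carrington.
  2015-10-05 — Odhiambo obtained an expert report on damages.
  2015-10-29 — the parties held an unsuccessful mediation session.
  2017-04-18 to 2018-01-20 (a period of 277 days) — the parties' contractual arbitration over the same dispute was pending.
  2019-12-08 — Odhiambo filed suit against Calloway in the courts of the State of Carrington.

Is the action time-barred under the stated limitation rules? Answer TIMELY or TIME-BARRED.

The cause of action accrued on 2014-07-06, the date of the act.
The untolled deadline — 54 months after 2014-07-06 — is 2019-01-06.
The pending related arbitration from 2017-04-18 to 2018-01-20 tolled the period for 277 days, extending the deadline to 2019-10-10.
No stated provision tolls the period for the defendant's absence, so the interval from 2014-12-20 to 2015-07-13 has no effect on the deadline.
The other events in the timeline have no effect on the limitation period under the stated rules.
The 2019-12-08 filing falls after the 2019-10-10 deadline; the claim is time-barred.

TIME-BARRED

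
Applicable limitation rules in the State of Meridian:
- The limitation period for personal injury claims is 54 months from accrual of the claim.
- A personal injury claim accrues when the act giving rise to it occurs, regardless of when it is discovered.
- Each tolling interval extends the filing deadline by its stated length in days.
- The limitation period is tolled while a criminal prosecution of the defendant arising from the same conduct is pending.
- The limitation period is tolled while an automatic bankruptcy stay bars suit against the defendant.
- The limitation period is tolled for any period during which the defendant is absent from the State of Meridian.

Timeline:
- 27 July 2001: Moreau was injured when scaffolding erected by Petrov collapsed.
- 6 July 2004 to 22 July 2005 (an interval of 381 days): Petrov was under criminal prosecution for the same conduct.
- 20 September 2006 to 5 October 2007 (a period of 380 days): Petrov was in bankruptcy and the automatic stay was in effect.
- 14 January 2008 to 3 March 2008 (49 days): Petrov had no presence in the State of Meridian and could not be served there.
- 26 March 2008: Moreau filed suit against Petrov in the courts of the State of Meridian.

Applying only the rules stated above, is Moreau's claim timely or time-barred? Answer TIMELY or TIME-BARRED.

TIMELY

The claim accrued on 27 July 2001, the date of the act.
Adding the 54 months base period to 27 July 2001 gives a deadline of 27 January 2006, before any tolling.
The pending criminal prosecution from 6 July 2004 to 22 July 2005 tolled the period for 381 days, extending the deadline to 12 February 2007.
Because the automatic bankruptcy stay ran from 20 September 2006 to 5 October 2007, the deadline is extended by 380 days to 27 February 2008.
The period was tolled for 49 days by the defendant's absence from the jurisdiction (14 January 2008 to 3 March 2008), pushing the deadline to 16 April 2008.
The 26 March 2008 filing precedes the 16 April 2008 deadline; the claim is timely.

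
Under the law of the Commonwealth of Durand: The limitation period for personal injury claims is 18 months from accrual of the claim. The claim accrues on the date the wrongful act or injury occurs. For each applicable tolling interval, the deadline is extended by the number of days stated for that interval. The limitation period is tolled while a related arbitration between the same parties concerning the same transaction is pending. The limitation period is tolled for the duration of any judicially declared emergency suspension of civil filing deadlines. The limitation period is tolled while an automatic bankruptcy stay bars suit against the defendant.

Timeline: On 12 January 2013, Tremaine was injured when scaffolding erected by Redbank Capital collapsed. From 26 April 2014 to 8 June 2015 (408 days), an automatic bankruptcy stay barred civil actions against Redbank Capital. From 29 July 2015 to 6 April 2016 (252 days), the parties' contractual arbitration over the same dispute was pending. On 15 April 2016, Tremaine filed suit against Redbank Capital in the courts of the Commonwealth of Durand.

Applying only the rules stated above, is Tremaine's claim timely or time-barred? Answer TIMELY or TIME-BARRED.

The claim accrued on 12 January 2013, the date of the act.
18 months from 12 January 2013 is 12 July 2014.
The automatic bankruptcy stay from 26 April 2014 to 8 June 2015 tolled the period for 408 days, extending the deadline to 24 August 2015.
The period was tolled for 252 days by the pending related arbitration (29 July 2015 to 6 April 2016), pushing the deadline to 2 May 2016.
The 15 April 2016 filing precedes the 2 May 2016 deadline; the claim is timely.

TIMELY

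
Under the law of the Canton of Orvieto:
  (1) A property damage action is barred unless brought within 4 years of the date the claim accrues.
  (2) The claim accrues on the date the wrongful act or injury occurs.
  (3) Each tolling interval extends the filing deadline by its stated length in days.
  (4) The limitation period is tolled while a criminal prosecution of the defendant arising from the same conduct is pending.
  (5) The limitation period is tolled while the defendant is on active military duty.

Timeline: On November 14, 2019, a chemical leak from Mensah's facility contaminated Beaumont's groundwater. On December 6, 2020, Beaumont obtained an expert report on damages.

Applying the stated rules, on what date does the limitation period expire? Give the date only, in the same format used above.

November 14, 2023

The claim accrued on November 14, 2019, when the wrongful act occurred.
The untolled deadline — 4 years after November 14, 2019 — is November 14, 2023.
Nothing else in the chronology tolls or restarts the period.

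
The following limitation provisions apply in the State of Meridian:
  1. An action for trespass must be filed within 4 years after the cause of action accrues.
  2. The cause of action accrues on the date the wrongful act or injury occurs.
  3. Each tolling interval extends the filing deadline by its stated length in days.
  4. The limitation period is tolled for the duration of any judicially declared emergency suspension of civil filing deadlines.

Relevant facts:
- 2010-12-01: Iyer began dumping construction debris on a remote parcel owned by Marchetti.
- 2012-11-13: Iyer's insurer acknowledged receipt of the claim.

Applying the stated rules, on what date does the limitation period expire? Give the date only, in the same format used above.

The cause of action accrued on 2010-12-01, the date of the act.
Adding the 4 years base period to 2010-12-01 gives a deadline of 2014-12-01, before any tolling.
Nothing else in the chronology tolls or restarts the period.

2014-12-01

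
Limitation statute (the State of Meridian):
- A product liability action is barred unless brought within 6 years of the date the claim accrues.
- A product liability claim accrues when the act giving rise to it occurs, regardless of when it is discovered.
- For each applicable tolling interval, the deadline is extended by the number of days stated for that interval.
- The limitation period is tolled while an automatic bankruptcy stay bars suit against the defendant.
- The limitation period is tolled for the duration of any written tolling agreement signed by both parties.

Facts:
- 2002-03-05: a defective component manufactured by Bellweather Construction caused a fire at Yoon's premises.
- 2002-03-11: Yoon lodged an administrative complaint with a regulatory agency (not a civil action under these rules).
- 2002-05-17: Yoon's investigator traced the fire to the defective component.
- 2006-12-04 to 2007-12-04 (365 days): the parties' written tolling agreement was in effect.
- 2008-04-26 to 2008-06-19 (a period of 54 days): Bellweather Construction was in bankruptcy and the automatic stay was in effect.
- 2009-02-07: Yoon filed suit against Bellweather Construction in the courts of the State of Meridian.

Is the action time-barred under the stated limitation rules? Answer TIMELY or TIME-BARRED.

TIMELY

Because the rule ties accrual to occurrence, the claim accrued on 2002-03-05, not on the 2002-05-17 discovery date.
6 years from 2002-03-05 is 2008-03-05.
The written tolling agreement from 2006-12-04 to 2007-12-04 tolled the period for 365 days, extending the deadline to 2009-03-05.
The period was tolled for 54 days by the automatic bankruptcy stay (2008-04-26 to 2008-06-19), pushing the deadline to 2009-04-28.
The other events in the timeline have no effect on the limitation period under the stated rules.
Filing on 2009-02-07 beat the 2009-04-28 deadline — the action is timely.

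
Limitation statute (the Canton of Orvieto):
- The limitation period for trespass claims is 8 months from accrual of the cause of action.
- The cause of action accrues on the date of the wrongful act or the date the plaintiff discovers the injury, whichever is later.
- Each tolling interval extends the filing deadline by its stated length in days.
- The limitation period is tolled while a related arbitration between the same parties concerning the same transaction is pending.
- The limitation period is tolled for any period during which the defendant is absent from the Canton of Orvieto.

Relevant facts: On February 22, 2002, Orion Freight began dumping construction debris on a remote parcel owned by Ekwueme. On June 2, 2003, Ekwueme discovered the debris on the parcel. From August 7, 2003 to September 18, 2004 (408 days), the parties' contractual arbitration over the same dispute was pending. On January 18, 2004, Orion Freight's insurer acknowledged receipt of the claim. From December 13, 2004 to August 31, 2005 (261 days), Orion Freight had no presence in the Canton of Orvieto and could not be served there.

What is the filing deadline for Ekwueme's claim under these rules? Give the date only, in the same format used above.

December 2, 2005

The claim accrued on June 2, 2003 — the later of the February 22, 2002 act and the June 2, 2003 discovery.
8 months from June 2, 2003 is February 2, 2004.
The period was tolled for 408 days by the pending related arbitration (August 7, 2003 to September 18, 2004), pushing the deadline to March 16, 2005.
The period was tolled for 261 days by the defendant's absence from the jurisdiction (December 13, 2004 to August 31, 2005), pushing the deadline to December 2, 2005.
Nothing else in the chronology tolls or restarts the period.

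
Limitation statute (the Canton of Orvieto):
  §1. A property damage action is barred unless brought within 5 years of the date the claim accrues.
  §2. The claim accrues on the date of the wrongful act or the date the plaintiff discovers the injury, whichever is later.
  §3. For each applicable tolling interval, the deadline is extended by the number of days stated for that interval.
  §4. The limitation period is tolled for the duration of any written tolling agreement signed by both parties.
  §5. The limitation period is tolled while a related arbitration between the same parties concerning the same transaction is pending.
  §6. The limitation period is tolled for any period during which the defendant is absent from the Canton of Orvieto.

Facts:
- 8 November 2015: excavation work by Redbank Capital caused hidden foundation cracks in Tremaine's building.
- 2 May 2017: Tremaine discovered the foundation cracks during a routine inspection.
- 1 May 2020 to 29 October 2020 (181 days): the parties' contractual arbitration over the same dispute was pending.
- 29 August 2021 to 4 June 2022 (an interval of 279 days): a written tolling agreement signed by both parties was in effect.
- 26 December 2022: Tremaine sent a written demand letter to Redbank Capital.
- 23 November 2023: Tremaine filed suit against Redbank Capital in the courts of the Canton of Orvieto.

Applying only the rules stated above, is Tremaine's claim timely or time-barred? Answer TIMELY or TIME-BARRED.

Because discovery on 2 May 2017 post-dates the 8 November 2015 act, accrual under the later-of rule falls on 2 May 2017.
Adding the 5 years base period to 2 May 2017 gives a deadline of 2 May 2022, before any tolling.
Because the pending related arbitration ran from 1 May 2020 to 29 October 2020, the deadline is extended by 181 days to 30 October 2022.
Because the written tolling agreement ran from 29 August 2021 to 4 June 2022, the deadline is extended by 279 days to 5 August 2023.
Nothing else in the chronology tolls or restarts the period.
Filing on 23 November 2023 missed the 5 August 2023 deadline — the action is time-barred.

TIME-BARRED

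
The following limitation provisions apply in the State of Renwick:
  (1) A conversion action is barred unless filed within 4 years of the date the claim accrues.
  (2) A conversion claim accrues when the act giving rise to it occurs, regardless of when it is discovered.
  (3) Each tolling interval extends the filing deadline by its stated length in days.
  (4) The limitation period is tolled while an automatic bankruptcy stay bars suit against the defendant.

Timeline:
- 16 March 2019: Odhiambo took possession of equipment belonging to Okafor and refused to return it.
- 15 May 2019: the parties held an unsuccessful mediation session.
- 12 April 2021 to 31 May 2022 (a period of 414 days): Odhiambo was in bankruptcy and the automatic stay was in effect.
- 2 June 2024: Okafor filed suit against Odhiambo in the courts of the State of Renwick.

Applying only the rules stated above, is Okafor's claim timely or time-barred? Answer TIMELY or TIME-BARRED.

TIME-BARRED

The claim accrued on 16 March 2019, the date of the act.
The untolled deadline — 4 years after 16 March 2019 — is 16 March 2023.
Because the automatic bankruptcy stay ran from 12 April 2021 to 31 May 2022, the deadline is extended by 414 days to 3 May 2024.
The other events in the timeline have no effect on the limitation period under the stated rules.
Okafor filed on 2 June 2024, after the 3 May 2024 deadline, so the action is time-barred.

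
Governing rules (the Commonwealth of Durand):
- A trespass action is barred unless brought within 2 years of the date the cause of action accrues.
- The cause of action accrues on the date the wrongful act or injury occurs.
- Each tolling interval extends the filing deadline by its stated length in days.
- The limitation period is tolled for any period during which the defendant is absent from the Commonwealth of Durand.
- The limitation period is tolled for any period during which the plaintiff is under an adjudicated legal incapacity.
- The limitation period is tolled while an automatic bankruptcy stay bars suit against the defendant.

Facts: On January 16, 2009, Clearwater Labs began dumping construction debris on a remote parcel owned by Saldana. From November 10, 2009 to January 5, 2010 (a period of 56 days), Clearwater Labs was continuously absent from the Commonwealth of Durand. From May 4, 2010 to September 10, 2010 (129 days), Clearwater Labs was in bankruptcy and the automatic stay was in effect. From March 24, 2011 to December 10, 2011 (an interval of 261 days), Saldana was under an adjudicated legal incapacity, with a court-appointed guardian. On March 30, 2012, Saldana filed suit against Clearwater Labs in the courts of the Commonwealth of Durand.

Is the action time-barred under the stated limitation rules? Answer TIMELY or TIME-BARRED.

The cause of action accrued on January 16, 2009, the date of the act.
The untolled deadline — 2 years after January 16, 2009 — is January 16, 2011.
Because the defendant's absence from the jurisdiction ran from November 10, 2009 to January 5, 2010, the deadline is extended by 56 days to March 13, 2011.
The period was tolled for 129 days by the automatic bankruptcy stay (May 4, 2010 to September 10, 2010), pushing the deadline to July 20, 2011.
The plaintiff's legal incapacity from March 24, 2011 to December 10, 2011 tolled the period for 261 days, extending the deadline to April 6, 2012.
The March 30, 2012 filing precedes the April 6, 2012 deadline; the claim is timely.

TIMELY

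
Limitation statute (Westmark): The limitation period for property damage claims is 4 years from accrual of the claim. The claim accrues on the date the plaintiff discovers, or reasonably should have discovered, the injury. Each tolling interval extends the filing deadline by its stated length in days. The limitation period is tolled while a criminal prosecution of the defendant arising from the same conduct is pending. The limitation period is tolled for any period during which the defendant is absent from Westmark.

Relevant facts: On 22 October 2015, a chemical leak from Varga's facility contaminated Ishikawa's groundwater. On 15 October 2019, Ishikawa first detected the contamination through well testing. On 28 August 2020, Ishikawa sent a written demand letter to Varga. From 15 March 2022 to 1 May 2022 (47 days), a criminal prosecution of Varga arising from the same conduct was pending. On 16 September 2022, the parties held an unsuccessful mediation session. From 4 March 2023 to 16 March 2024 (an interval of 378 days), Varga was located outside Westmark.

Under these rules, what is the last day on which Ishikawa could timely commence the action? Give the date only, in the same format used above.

The claim did not accrue until Ishikawa discovered the injury on 15 October 2019; the 22 October 2015 act date does not start the clock under the stated rule.
4 years from 15 October 2019 is 15 October 2023.
Because the pending criminal prosecution ran from 15 March 2022 to 1 May 2022, the deadline is extended by 47 days to 1 December 2023.
The period was tolled for 378 days by the defendant's absence from the jurisdiction (4 March 2023 to 16 March 2024), pushing the deadline to 13 December 2024.
None of the other events listed affects the running of the period under the stated rules.

13 December 2024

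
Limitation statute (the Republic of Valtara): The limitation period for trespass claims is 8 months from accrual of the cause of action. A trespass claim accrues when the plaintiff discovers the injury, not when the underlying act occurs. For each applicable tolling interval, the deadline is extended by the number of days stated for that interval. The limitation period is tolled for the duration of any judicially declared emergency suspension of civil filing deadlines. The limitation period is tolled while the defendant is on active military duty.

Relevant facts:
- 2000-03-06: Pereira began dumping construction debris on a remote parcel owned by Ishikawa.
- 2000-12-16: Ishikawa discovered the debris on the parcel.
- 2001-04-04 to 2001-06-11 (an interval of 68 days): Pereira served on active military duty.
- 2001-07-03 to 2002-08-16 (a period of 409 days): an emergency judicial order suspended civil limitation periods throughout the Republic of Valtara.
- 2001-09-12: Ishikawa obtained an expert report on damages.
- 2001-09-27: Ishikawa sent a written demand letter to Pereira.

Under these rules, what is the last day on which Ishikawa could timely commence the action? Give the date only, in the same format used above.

Accrual is tied to discovery, so the period began on 2000-12-16 rather than on 2000-03-06 when the act occurred.
Adding the 8 months base period to 2000-12-16 gives a deadline of 2001-08-16, before any tolling.
Because the defendant's active military service ran from 2001-04-04 to 2001-06-11, the deadline is extended by 68 days to 2001-10-23.
The period was tolled for 409 days by the emergency suspension of filing deadlines (2001-07-03 to 2002-08-16), pushing the deadline to 2002-12-06.
The other events in the timeline have no effect on the limitation period under the stated rules.

2002-12-06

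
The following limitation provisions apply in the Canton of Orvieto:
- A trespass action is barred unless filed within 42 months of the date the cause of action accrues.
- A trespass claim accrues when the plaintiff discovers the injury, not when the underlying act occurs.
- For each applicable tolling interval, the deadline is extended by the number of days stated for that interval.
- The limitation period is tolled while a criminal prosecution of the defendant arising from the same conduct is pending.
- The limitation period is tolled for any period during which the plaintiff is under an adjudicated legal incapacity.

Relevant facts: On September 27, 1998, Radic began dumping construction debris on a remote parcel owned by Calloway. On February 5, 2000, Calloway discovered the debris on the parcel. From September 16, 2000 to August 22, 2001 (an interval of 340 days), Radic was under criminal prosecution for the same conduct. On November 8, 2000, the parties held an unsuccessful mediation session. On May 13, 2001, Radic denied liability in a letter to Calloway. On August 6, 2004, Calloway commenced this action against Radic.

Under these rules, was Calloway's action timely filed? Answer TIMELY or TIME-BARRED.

Under the discovery rule, the claim accrued on February 5, 2000, when Calloway discovered the injury — not on the September 27, 1998 date of the underlying act.
42 months from February 5, 2000 is August 5, 2003.
The pending criminal prosecution from September 16, 2000 to August 22, 2001 tolled the period for 340 days, extending the deadline to July 10, 2004.
The other events in the timeline have no effect on the limitation period under the stated rules.
Filing on August 6, 2004 missed the July 10, 2004 deadline — the action is time-barred.

TIME-BARRED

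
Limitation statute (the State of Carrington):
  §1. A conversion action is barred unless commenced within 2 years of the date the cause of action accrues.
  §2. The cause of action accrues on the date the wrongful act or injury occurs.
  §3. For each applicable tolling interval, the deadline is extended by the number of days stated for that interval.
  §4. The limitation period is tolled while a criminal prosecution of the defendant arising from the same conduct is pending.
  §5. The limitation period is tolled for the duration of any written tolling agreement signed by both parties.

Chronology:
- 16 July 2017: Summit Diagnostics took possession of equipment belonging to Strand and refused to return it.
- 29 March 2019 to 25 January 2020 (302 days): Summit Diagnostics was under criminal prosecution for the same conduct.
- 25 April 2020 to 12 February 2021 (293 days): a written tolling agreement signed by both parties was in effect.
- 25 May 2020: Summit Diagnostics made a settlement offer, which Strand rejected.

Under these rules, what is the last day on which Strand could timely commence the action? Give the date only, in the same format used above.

The cause of action accrued on 16 July 2017, the date of the act.
The untolled deadline — 2 years after 16 July 2017 — is 16 July 2019.
Because the pending criminal prosecution ran from 29 March 2019 to 25 January 2020, the deadline is extended by 302 days to 13 May 2020.
Because the written tolling agreement ran from 25 April 2020 to 12 February 2021, the deadline is extended by 293 days to 2 March 2021.
Nothing else in the chronology tolls or restarts the period.

2 March 2021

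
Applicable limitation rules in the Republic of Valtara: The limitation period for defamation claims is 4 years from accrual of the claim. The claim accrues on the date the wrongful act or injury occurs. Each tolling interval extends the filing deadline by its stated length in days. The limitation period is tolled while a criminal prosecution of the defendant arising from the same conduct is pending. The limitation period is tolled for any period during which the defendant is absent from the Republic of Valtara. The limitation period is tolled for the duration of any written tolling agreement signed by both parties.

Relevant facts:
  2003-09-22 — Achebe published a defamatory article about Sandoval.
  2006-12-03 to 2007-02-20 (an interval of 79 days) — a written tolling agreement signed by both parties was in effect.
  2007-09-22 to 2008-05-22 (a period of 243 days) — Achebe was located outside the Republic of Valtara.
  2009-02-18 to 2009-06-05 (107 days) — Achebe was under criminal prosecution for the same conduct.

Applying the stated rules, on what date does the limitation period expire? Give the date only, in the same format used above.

2008-08-09

The claim accrued on 2003-09-22, the date of the act.
4 years from 2003-09-22 is 2007-09-22.
The period was tolled for 79 days by the written tolling agreement (2006-12-03 to 2007-02-20), pushing the deadline to 2007-12-10.
Because the defendant's absence from the jurisdiction ran from 2007-09-22 to 2008-05-22, the deadline is extended by 243 days to 2008-08-09.
By the time the pending criminal prosecution began on 2009-02-18, the limitation period had already expired on 2008-08-09; that interval cannot revive it.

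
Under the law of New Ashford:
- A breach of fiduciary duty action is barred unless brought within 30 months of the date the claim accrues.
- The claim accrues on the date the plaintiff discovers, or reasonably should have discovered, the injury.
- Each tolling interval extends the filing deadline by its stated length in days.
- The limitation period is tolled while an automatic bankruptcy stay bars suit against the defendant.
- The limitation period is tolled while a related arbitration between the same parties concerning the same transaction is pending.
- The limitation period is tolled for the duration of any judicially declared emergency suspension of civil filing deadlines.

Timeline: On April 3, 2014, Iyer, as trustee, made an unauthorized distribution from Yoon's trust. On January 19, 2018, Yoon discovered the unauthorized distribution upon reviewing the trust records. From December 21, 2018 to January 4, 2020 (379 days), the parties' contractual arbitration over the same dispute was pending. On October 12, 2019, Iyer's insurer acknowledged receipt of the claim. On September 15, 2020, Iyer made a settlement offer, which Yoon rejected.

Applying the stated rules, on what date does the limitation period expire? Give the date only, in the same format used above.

Under the discovery rule, the claim accrued on January 19, 2018, when Yoon discovered the injury — not on the April 3, 2014 date of the underlying act.
30 months from January 19, 2018 is July 19, 2020.
The pending related arbitration from December 21, 2018 to January 4, 2020 tolled the period for 379 days, extending the deadline to August 2, 2021.
None of the other events listed affects the running of the period under the stated rules.

August 2, 2021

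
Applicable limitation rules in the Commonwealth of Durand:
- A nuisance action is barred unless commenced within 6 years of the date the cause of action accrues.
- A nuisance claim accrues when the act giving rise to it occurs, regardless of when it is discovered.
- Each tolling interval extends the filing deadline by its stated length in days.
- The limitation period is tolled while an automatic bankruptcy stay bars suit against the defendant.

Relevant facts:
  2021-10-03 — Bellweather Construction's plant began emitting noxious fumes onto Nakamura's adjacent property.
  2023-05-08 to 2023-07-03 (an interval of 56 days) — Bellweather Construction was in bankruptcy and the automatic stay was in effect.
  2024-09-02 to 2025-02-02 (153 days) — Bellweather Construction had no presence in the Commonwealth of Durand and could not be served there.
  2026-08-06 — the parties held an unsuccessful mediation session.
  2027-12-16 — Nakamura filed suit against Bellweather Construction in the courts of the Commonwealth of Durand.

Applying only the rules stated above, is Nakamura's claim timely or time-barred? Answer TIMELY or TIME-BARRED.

The cause of action accrued on 2021-10-03, the date of the act.
Adding the 6 years base period to 2021-10-03 gives a deadline of 2027-10-03, before any tolling.
Because the automatic bankruptcy stay ran from 2023-05-08 to 2023-07-03, the deadline is extended by 56 days to 2027-11-28.
No stated provision tolls the period for the defendant's absence, so the interval from 2024-09-02 to 2025-02-02 has no effect on the deadline.
None of the other events listed affects the running of the period under the stated rules.
The 2027-12-16 filing falls after the 2027-11-28 deadline; the claim is time-barred.

TIME-BARRED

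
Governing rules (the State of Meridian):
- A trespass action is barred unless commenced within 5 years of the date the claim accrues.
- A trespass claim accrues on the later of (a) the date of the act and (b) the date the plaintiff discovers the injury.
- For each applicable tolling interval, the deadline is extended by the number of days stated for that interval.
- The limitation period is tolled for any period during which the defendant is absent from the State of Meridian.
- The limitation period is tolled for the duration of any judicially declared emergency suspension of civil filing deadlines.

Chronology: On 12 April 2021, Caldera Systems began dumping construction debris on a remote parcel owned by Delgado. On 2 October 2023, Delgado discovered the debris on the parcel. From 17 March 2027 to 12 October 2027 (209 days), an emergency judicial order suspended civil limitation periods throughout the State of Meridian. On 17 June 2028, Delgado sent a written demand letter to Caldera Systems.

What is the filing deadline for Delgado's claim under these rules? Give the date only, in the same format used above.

29 April 2029

The claim accrued on 2 October 2023 — the later of the 12 April 2021 act and the 2 October 2023 discovery.
5 years from 2 October 2023 is 2 October 2028.
The period was tolled for 209 days by the emergency suspension of filing deadlines (17 March 2027 to 12 October 2027), pushing the deadline to 29 April 2029.
The other events in the timeline have no effect on the limitation period under the stated rules.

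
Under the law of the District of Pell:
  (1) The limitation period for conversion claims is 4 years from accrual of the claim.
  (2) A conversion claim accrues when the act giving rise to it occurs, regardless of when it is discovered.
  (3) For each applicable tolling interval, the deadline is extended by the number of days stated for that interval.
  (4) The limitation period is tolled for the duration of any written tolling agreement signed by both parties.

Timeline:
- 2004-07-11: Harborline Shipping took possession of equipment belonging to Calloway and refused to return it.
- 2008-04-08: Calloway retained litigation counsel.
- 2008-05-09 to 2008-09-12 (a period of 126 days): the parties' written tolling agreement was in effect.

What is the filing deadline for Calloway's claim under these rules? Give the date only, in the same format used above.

The claim accrued on 2004-07-11, when the wrongful act occurred.
Adding the 4 years base period to 2004-07-11 gives a deadline of 2008-07-11, before any tolling.
The period was tolled for 126 days by the written tolling agreement (2008-05-09 to 2008-09-12), pushing the deadline to 2008-11-14.
The other events in the timeline have no effect on the limitation period under the stated rules.

2008-11-14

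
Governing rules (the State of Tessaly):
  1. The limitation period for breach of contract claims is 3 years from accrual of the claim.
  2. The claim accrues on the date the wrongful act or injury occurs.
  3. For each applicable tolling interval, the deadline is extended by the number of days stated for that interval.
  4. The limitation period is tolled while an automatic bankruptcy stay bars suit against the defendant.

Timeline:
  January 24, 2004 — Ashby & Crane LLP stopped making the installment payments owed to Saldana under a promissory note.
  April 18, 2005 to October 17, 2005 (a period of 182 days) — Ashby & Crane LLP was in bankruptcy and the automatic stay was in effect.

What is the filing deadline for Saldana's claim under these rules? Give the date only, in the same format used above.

July 25, 2007

The claim accrued on January 24, 2004, when the wrongful act occurred.
Adding the 3 years base period to January 24, 2004 gives a deadline of January 24, 2007, before any tolling.
The period was tolled for 182 days by the automatic bankruptcy stay (April 18, 2005 to October 17, 2005), pushing the deadline to July 25, 2007.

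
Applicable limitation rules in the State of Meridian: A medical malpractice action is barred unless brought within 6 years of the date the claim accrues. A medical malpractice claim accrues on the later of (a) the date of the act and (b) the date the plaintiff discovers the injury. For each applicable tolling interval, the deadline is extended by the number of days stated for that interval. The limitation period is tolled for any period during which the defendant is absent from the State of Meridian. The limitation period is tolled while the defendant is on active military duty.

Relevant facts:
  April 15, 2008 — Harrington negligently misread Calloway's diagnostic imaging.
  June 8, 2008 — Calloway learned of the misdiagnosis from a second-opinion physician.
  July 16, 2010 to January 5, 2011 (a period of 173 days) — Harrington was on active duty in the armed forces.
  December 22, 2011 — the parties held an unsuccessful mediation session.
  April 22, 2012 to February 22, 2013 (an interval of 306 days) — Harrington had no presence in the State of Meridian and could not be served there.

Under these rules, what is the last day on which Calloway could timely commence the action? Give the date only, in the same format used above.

September 30, 2015

Taking the later of the act (April 15, 2008) and discovery (June 8, 2008), the claim accrued on June 8, 2008.
The untolled deadline — 6 years after June 8, 2008 — is June 8, 2014.
The period was tolled for 173 days by the defendant's active military service (July 16, 2010 to January 5, 2011), pushing the deadline to November 28, 2014.
The defendant's absence from the jurisdiction from April 22, 2012 to February 22, 2013 tolled the period for 306 days, extending the deadline to September 30, 2015.
None of the other events listed affects the running of the period under the stated rules.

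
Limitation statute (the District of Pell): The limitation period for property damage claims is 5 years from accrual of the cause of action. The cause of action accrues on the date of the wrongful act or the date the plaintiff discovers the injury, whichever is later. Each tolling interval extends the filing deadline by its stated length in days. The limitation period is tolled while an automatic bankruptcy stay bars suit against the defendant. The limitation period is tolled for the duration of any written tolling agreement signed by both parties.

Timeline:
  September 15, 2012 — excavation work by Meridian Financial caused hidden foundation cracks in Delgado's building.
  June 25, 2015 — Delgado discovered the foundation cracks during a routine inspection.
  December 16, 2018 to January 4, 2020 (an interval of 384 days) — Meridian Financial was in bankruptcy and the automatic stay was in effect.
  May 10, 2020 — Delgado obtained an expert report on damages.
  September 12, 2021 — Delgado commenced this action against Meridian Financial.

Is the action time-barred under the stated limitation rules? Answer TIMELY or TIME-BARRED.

Taking the later of the act (September 15, 2012) and discovery (June 25, 2015), the claim accrued on June 25, 2015.
5 years from June 25, 2015 is June 25, 2020.
Because the automatic bankruptcy stay ran from December 16, 2018 to January 4, 2020, the deadline is extended by 384 days to July 14, 2021.
Nothing else in the chronology tolls or restarts the period.
Filing on September 12, 2021 missed the July 14, 2021 deadline — the action is time-barred.

TIME-BARRED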